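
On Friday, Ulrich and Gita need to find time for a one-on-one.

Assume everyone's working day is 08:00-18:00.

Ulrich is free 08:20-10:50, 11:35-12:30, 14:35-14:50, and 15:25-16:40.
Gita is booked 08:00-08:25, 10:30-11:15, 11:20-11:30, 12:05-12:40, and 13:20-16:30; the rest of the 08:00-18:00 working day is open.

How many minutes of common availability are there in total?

Gita free within 08:00–18:00: 08:25–10:30, 11:15–11:20, 11:30–12:05, 12:40–13:20, 16:30–18:00.
Ulrich ∩ Gita: 08:25–10:30, 11:35–12:05, 16:30–16:40.
Total common minutes: 125 + 30 + 10 = 165.

165 minutes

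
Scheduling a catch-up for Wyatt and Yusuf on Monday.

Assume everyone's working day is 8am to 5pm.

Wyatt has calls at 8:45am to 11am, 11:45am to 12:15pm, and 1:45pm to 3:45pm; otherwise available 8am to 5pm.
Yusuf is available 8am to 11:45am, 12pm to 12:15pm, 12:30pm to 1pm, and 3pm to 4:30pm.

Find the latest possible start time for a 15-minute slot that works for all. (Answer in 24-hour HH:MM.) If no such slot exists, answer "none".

Wyatt free within 08:00–17:00: 08:00–08:45, 11:00–11:45, 12:15–13:45, 15:45–17:00.
Wyatt ∩ Yusuf: 08:00–08:45, 11:00–11:45, 12:30–13:00, 15:45–16:30.
Windows ≥ 15 min: 08:00–08:45, 11:00–11:45, 12:30–13:00, 15:45–16:30.
Latest start in the last window 15:45–16:30 is 16:30 − 15 min = 16:15.

16:15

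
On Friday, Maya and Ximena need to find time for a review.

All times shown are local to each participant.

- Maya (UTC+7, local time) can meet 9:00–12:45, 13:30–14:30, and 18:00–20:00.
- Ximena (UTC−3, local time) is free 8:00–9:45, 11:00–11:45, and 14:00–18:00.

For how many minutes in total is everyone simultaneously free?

Maya → UTC: 02:00–05:45, 06:30–07:30, 11:00–13:00.
Ximena → UTC: 11:00–12:45, 14:00–14:45, 17:00–21:00.
Maya ∩ Ximena: 11:00–12:45.
Total common minutes: 105.

105 minutes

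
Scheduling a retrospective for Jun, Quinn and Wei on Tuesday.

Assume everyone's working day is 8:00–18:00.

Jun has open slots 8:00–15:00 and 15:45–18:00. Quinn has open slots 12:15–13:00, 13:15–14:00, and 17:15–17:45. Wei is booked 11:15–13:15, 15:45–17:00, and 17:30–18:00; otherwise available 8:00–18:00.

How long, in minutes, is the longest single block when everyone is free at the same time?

Wei free within 08:00–18:00: 08:00–11:15, 13:15–15:45, 17:00–17:30.
Jun ∩ Quinn: 12:15–13:00, 13:15–14:00, 17:15–17:45.
Jun ∩ Quinn ∩ Wei: 13:15–14:00, 17:15–17:30.
Common window lengths: 45, 15 min; longest is 45.

45 minutes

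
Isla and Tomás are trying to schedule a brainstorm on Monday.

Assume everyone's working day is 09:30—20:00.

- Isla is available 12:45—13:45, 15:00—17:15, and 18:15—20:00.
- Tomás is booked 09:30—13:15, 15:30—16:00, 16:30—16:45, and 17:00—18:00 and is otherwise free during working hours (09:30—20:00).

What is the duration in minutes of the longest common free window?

105 minutes

Tomás free within 09:30–20:00: 13:15–15:30, 16:00–16:30, 16:45–17:00, 18:00–20:00.
Isla ∩ Tomás: 13:15–13:45, 15:00–15:30, 16:00–16:30, 16:45–17:00, 18:15–20:00.
Common window lengths: 30, 30, 30, 15, 105 min; longest is 105.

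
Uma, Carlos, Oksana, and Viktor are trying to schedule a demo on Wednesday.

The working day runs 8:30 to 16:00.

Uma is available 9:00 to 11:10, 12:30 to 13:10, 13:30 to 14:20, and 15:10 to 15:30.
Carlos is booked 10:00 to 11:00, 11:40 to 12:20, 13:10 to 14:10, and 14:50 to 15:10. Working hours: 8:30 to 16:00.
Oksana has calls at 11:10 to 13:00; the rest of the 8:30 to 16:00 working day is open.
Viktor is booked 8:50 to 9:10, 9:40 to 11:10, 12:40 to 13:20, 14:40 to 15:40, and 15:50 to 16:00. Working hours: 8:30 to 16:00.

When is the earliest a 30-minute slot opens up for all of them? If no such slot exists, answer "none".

09:10

Carlos free within 08:30–16:00: 08:30–10:00, 11:00–11:40, 12:20–13:10, 14:10–14:50, 15:10–16:00.
Oksana free within 08:30–16:00: 08:30–11:10, 13:00–16:00.
Viktor free within 08:30–16:00: 08:30–08:50, 09:10–09:40, 11:10–12:40, 13:20–14:40, 15:40–15:50.
Uma ∩ Carlos: 09:00–10:00, 11:00–11:10, 12:30–13:10, 14:10–14:20, 15:10–15:30.
Uma ∩ Carlos ∩ Oksana: 09:00–10:00, 11:00–11:10, 13:00–13:10, 14:10–14:20, 15:10–15:30.
Uma ∩ Carlos ∩ Oksana ∩ Viktor: 09:10–09:40, 14:10–14:20.
Windows ≥ 30 min: 09:10–09:40.
Earliest such window starts at 09:10.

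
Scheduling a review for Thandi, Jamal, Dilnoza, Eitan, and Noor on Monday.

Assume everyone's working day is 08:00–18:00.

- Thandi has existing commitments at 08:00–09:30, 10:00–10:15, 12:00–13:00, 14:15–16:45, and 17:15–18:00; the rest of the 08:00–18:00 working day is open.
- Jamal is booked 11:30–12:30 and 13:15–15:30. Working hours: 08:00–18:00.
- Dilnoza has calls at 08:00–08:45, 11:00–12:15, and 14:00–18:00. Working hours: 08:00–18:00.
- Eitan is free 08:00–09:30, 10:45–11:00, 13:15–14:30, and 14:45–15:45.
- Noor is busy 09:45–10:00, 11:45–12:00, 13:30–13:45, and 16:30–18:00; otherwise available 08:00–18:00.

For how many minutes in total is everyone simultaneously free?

Thandi free within 08:00–18:00: 09:30–10:00, 10:15–12:00, 13:00–14:15, 16:45–17:15.
Jamal free within 08:00–18:00: 08:00–11:30, 12:30–13:15, 15:30–18:00.
Dilnoza free within 08:00–18:00: 08:45–11:00, 12:15–14:00.
Noor free within 08:00–18:00: 08:00–09:45, 10:00–11:45, 12:00–13:30, 13:45–16:30.
Thandi ∩ Jamal: 09:30–10:00, 10:15–11:30, 13:00–13:15, 16:45–17:15.
Thandi ∩ Jamal ∩ Dilnoza: 09:30–10:00, 10:15–11:00, 13:00–13:15.
Thandi ∩ Jamal ∩ Dilnoza ∩ Eitan: 10:45–11:00.
Thandi ∩ Jamal ∩ Dilnoza ∩ Eitan ∩ Noor: 10:45–11:00.
Total common minutes: 15.

15 minutes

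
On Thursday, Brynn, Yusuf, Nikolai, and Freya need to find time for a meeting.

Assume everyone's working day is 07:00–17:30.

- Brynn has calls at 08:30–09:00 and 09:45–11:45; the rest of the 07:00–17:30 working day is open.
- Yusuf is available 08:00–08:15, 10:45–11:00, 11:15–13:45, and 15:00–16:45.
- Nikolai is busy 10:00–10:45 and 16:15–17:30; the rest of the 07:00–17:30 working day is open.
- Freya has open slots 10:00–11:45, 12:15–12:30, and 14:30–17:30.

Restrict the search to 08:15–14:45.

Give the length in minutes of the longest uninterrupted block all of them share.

Brynn free within 07:00–17:30: 07:00–08:30, 09:00–09:45, 11:45–17:30.
Nikolai free within 07:00–17:30: 07:00–10:00, 10:45–16:15.
Brynn ∩ Yusuf: 08:00–08:15, 11:45–13:45, 15:00–16:45.
Brynn ∩ Yusuf ∩ Nikolai: 08:00–08:15, 11:45–13:45, 15:00–16:15.
Brynn ∩ Yusuf ∩ Nikolai ∩ Freya: 12:15–12:30, 15:00–16:15.
Restricted to 08:15–14:45: 12:15–12:30.
Single common window of 15 minutes.

15 minutes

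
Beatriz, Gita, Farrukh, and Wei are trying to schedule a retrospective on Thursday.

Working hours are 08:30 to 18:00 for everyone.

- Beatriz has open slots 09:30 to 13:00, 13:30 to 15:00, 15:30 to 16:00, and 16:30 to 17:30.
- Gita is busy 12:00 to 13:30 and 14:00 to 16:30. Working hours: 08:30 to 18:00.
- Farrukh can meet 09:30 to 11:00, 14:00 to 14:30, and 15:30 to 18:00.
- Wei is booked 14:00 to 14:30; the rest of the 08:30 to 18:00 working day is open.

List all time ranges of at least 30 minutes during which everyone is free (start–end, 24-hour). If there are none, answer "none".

Gita free within 08:30–18:00: 08:30–12:00, 13:30–14:00, 16:30–18:00.
Wei free within 08:30–18:00: 08:30–14:00, 14:30–18:00.
Beatriz ∩ Gita: 09:30–12:00, 13:30–14:00, 16:30–17:30.
Beatriz ∩ Gita ∩ Farrukh: 09:30–11:00, 16:30–17:30.
Beatriz ∩ Gita ∩ Farrukh ∩ Wei: 09:30–11:00, 16:30–17:30.
Windows ≥ 30 min: 09:30–11:00, 16:30–17:30.

09:30–11:00, 16:30–17:30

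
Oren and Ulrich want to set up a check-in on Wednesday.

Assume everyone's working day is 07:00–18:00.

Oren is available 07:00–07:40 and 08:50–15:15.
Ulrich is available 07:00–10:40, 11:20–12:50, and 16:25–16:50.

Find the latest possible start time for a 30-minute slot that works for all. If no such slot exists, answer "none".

Oren ∩ Ulrich: 07:00–07:40, 08:50–10:40, 11:20–12:50.
Windows ≥ 30 min: 07:00–07:40, 08:50–10:40, 11:20–12:50.
Latest start in the last window 11:20–12:50 is 12:50 − 30 min = 12:20.

12:20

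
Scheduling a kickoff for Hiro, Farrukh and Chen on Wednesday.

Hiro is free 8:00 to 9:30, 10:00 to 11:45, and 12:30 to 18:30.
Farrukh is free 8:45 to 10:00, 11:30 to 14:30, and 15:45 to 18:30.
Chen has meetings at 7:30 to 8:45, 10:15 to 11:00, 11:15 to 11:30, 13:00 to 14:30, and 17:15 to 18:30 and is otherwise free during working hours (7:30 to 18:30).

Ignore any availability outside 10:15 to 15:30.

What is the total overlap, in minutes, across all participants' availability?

45 minutes

Chen free within 07:30–18:30: 08:45–10:15, 11:00–11:15, 11:30–13:00, 14:30–17:15.
Hiro ∩ Farrukh: 08:45–09:30, 11:30–11:45, 12:30–14:30, 15:45–18:30.
Hiro ∩ Farrukh ∩ Chen: 08:45–09:30, 11:30–11:45, 12:30–13:00, 15:45–17:15.
Restricted to 10:15–15:30: 11:30–11:45, 12:30–13:00.
Total common minutes: 15 + 30 = 45.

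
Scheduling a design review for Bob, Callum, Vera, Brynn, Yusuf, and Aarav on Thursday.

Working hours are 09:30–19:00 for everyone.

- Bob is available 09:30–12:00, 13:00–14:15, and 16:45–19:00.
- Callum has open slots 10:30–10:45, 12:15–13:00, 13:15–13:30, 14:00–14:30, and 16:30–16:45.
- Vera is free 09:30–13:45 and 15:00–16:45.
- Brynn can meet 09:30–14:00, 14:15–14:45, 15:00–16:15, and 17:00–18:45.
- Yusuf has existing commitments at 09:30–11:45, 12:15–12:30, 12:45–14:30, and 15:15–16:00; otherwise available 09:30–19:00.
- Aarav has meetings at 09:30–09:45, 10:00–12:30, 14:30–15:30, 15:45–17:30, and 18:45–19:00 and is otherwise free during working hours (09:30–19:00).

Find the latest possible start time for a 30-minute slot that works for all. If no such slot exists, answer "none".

Yusuf free within 09:30–19:00: 11:45–12:15, 12:30–12:45, 14:30–15:15, 16:00–19:00.
Aarav free within 09:30–19:00: 09:45–10:00, 12:30–14:30, 15:30–15:45, 17:30–18:45.
Bob ∩ Callum: 10:30–10:45, 13:15–13:30, 14:00–14:15.
Bob ∩ Callum ∩ Vera: 10:30–10:45, 13:15–13:30.
Bob ∩ Callum ∩ Vera ∩ Brynn: 10:30–10:45, 13:15–13:30.
Bob ∩ Callum ∩ Vera ∩ Brynn ∩ Yusuf: (none).
Bob ∩ Callum ∩ Vera ∩ Brynn ∩ Yusuf ∩ Aarav: (none).
Windows ≥ 30 min: (none).

none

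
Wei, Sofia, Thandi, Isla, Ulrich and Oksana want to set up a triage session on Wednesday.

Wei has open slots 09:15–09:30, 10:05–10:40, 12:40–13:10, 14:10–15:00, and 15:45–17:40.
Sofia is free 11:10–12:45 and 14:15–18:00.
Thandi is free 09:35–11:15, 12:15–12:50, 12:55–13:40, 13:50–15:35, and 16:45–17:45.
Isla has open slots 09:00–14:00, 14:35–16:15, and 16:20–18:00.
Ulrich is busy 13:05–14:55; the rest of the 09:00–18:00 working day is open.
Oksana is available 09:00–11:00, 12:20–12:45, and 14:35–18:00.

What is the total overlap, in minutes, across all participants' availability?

Ulrich free within 09:00–18:00: 09:00–13:05, 14:55–18:00.
Wei ∩ Sofia: 12:40–12:45, 14:15–15:00, 15:45–17:40.
Wei ∩ Sofia ∩ Thandi: 12:40–12:45, 14:15–15:00, 16:45–17:40.
Wei ∩ Sofia ∩ Thandi ∩ Isla: 12:40–12:45, 14:35–15:00, 16:45–17:40.
Wei ∩ Sofia ∩ Thandi ∩ Isla ∩ Ulrich: 12:40–12:45, 14:55–15:00, 16:45–17:40.
Wei ∩ Sofia ∩ Thandi ∩ Isla ∩ Ulrich ∩ Oksana: 12:40–12:45, 14:55–15:00, 16:45–17:40.
Total common minutes: 5 + 5 + 55 = 65.

65 minutes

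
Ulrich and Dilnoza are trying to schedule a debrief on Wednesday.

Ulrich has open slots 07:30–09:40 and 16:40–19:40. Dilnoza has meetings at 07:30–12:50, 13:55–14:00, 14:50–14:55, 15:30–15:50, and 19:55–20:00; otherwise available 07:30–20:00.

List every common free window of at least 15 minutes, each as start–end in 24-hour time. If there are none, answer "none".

16:40–19:40

Dilnoza free within 07:30–20:00: 12:50–13:55, 14:00–14:50, 14:55–15:30, 15:50–19:55.
Ulrich ∩ Dilnoza: 16:40–19:40.
Windows ≥ 15 min: 16:40–19:40.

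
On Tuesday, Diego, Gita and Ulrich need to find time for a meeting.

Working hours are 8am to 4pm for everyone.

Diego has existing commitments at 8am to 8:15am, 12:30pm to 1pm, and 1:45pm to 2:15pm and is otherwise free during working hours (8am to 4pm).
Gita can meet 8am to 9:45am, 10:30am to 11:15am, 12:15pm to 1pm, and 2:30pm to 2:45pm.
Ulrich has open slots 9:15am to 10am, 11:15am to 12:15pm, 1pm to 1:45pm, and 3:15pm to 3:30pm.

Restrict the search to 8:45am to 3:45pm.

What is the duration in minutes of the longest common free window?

Diego free within 08:00–16:00: 08:15–12:30, 13:00–13:45, 14:15–16:00.
Diego ∩ Gita: 08:15–09:45, 10:30–11:15, 12:15–12:30, 14:30–14:45.
Diego ∩ Gita ∩ Ulrich: 09:15–09:45.
Restricted to 08:45–15:45: 09:15–09:45.
Single common window of 30 minutes.

30 minutes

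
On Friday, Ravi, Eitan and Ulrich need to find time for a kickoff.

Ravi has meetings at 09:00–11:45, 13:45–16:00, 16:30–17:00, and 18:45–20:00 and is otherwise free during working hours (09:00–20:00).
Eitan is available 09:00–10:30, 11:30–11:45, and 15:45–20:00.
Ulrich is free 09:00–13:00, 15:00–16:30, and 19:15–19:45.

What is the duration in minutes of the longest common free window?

Ravi free within 09:00–20:00: 11:45–13:45, 16:00–16:30, 17:00–18:45.
Ravi ∩ Eitan: 16:00–16:30, 17:00–18:45.
Ravi ∩ Eitan ∩ Ulrich: 16:00–16:30.
Single common window of 30 minutes.

30 minutes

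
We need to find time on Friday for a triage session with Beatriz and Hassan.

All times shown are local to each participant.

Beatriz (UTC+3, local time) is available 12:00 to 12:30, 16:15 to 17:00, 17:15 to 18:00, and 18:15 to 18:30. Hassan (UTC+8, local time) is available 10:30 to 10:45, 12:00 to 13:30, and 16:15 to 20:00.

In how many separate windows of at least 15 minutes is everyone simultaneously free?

Beatriz → UTC: 09:00–09:30, 13:15–14:00, 14:15–15:00, 15:15–15:30.
Hassan → UTC: 02:30–02:45, 04:00–05:30, 08:15–12:00.
Beatriz ∩ Hassan: 09:00–09:30.
Windows ≥ 15 min: 09:00–09:30.
That's 1 window.

1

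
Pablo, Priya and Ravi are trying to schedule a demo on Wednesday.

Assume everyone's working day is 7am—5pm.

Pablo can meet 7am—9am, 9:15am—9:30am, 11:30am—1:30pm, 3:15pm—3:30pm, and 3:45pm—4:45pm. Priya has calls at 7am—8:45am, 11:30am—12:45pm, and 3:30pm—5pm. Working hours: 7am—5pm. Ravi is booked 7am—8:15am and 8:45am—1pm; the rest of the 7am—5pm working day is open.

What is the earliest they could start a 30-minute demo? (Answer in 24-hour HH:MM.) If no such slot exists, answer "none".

Priya free within 07:00–17:00: 08:45–11:30, 12:45–15:30.
Ravi free within 07:00–17:00: 08:15–08:45, 13:00–17:00.
Pablo ∩ Priya: 08:45–09:00, 09:15–09:30, 12:45–13:30, 15:15–15:30.
Pablo ∩ Priya ∩ Ravi: 13:00–13:30, 15:15–15:30.
Windows ≥ 30 min: 13:00–13:30.
Earliest such window starts at 13:00.

13:00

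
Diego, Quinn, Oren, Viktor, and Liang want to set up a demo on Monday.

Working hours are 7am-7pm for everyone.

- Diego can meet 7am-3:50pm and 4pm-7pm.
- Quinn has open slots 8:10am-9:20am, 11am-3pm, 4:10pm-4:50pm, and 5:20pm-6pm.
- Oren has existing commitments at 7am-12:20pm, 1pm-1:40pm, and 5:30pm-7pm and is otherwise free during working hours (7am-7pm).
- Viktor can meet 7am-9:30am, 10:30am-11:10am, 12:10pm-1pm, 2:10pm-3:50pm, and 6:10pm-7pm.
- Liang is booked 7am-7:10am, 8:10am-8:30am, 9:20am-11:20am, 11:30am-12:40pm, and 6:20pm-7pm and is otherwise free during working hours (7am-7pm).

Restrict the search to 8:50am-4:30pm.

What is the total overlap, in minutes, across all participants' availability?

70 minutes

Oren free within 07:00–19:00: 12:20–13:00, 13:40–17:30.
Liang free within 07:00–19:00: 07:10–08:10, 08:30–09:20, 11:20–11:30, 12:40–18:20.
Diego ∩ Quinn: 08:10–09:20, 11:00–15:00, 16:10–16:50, 17:20–18:00.
Diego ∩ Quinn ∩ Oren: 12:20–13:00, 13:40–15:00, 16:10–16:50, 17:20–17:30.
Diego ∩ Quinn ∩ Oren ∩ Viktor: 12:20–13:00, 14:10–15:00.
Diego ∩ Quinn ∩ Oren ∩ Viktor ∩ Liang: 12:40–13:00, 14:10–15:00.
Restricted to 08:50–16:30: 12:40–13:00, 14:10–15:00.
Total common minutes: 20 + 50 = 70.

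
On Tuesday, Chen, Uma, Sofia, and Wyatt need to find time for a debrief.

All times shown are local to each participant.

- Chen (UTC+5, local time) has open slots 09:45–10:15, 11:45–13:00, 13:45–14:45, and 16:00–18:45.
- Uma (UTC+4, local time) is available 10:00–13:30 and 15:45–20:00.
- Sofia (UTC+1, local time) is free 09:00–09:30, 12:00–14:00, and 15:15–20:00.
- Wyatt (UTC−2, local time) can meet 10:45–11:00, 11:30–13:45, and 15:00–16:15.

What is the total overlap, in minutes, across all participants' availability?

15 minutes

Chen → UTC: 04:45–05:15, 06:45–08:00, 08:45–09:45, 11:00–13:45.
Uma → UTC: 06:00–09:30, 11:45–16:00.
Sofia → UTC: 08:00–08:30, 11:00–13:00, 14:15–19:00.
Wyatt → UTC: 12:45–13:00, 13:30–15:45, 17:00–18:15.
Chen ∩ Uma: 06:45–08:00, 08:45–09:30, 11:45–13:45.
Chen ∩ Uma ∩ Sofia: 11:45–13:00.
Chen ∩ Uma ∩ Sofia ∩ Wyatt: 12:45–13:00.
Total common minutes: 15.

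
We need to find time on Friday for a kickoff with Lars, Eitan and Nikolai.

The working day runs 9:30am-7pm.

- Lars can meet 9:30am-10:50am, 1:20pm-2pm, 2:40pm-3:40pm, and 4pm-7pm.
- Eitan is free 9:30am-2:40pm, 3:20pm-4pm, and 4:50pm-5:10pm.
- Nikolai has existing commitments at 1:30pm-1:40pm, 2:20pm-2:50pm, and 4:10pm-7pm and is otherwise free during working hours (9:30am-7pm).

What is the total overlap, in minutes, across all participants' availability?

Nikolai free within 09:30–19:00: 09:30–13:30, 13:40–14:20, 14:50–16:10.
Lars ∩ Eitan: 09:30–10:50, 13:20–14:00, 15:20–15:40, 16:50–17:10.
Lars ∩ Eitan ∩ Nikolai: 09:30–10:50, 13:20–13:30, 13:40–14:00, 15:20–15:40.
Total common minutes: 80 + 10 + 20 + 20 = 130.

130 minutes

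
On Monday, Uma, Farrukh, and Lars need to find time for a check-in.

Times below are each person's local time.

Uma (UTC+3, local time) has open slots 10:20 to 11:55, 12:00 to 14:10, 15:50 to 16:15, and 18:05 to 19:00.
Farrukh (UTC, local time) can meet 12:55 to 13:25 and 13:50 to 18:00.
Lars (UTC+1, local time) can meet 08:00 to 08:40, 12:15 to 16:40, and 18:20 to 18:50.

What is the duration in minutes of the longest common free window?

35 minutes

Uma → UTC: 07:20–08:55, 09:00–11:10, 12:50–13:15, 15:05–16:00.
Farrukh → UTC: 12:55–13:25, 13:50–18:00.
Lars → UTC: 07:00–07:40, 11:15–15:40, 17:20–17:50.
Uma ∩ Farrukh: 12:55–13:15, 15:05–16:00.
Uma ∩ Farrukh ∩ Lars: 12:55–13:15, 15:05–15:40.
Common window lengths: 20, 35 min; longest is 35.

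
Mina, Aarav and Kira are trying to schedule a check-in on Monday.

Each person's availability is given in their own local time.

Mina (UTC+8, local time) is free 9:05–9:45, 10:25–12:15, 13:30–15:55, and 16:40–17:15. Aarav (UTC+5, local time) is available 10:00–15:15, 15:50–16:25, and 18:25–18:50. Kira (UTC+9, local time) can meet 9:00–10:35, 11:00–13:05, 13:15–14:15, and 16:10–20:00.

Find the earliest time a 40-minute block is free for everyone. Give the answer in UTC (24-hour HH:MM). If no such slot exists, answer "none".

Mina → UTC: 01:05–01:45, 02:25–04:15, 05:30–07:55, 08:40–09:15.
Aarav → UTC: 05:00–10:15, 10:50–11:25, 13:25–13:50.
Kira → UTC: 00:00–01:35, 02:00–04:05, 04:15–05:15, 07:10–11:00.
Mina ∩ Aarav: 05:30–07:55, 08:40–09:15.
Mina ∩ Aarav ∩ Kira: 07:10–07:55, 08:40–09:15.
Windows ≥ 40 min: 07:10–07:55.
Earliest such window starts at 07:10.

07:10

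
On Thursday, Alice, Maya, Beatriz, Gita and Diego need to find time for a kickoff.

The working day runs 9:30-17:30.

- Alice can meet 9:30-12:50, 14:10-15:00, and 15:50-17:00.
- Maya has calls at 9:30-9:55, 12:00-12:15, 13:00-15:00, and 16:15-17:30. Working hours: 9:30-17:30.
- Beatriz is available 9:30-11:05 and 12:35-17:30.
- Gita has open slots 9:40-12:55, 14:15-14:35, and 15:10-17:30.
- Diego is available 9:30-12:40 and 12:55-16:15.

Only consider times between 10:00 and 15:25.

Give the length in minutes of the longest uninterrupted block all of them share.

Maya free within 09:30–17:30: 09:55–12:00, 12:15–13:00, 15:00–16:15.
Alice ∩ Maya: 09:55–12:00, 12:15–12:50, 15:50–16:15.
Alice ∩ Maya ∩ Beatriz: 09:55–11:05, 12:35–12:50, 15:50–16:15.
Alice ∩ Maya ∩ Beatriz ∩ Gita: 09:55–11:05, 12:35–12:50, 15:50–16:15.
Alice ∩ Maya ∩ Beatriz ∩ Gita ∩ Diego: 09:55–11:05, 12:35–12:40, 15:50–16:15.
Restricted to 10:00–15:25: 10:00–11:05, 12:35–12:40.
Common window lengths: 65, 5 min; longest is 65.

65 minutes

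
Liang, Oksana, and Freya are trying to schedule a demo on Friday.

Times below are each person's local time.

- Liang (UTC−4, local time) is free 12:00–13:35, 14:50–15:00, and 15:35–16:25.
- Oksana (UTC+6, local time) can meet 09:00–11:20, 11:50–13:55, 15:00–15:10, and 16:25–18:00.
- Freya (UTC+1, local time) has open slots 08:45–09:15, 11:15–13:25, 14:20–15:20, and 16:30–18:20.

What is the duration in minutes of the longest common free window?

0 minutes

Liang → UTC: 16:00–17:35, 18:50–19:00, 19:35–20:25.
Oksana → UTC: 03:00–05:20, 05:50–07:55, 09:00–09:10, 10:25–12:00.
Freya → UTC: 07:45–08:15, 10:15–12:25, 13:20–14:20, 15:30–17:20.
Liang ∩ Oksana: (none).
Liang ∩ Oksana ∩ Freya: (none).
No common window.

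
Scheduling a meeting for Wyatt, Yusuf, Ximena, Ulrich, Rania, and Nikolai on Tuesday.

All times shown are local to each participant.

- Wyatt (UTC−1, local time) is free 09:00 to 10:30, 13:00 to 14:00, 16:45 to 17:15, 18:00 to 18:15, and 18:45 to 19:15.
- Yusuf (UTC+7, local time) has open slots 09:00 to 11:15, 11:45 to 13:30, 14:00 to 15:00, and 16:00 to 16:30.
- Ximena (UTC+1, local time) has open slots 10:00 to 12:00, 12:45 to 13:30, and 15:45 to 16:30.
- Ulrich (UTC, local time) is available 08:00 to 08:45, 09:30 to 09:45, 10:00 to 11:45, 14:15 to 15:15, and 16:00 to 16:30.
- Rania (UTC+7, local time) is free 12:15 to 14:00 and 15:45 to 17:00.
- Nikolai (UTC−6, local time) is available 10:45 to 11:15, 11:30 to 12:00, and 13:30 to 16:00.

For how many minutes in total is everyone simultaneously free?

Wyatt → UTC: 10:00–11:30, 14:00–15:00, 17:45–18:15, 19:00–19:15, 19:45–20:15.
Yusuf → UTC: 02:00–04:15, 04:45–06:30, 07:00–08:00, 09:00–09:30.
Ximena → UTC: 09:00–11:00, 11:45–12:30, 14:45–15:30.
Ulrich → UTC: 08:00–08:45, 09:30–09:45, 10:00–11:45, 14:15–15:15, 16:00–16:30.
Rania → UTC: 05:15–07:00, 08:45–10:00.
Nikolai → UTC: 16:45–17:15, 17:30–18:00, 19:30–22:00.
Wyatt ∩ Yusuf: (none).
Wyatt ∩ Yusuf ∩ Ximena: (none).
Wyatt ∩ Yusuf ∩ Ximena ∩ Ulrich: (none).
Wyatt ∩ Yusuf ∩ Ximena ∩ Ulrich ∩ Rania: (none).
Wyatt ∩ Yusuf ∩ Ximena ∩ Ulrich ∩ Rania ∩ Nikolai: (none).
Total common minutes: 0.

0 minutes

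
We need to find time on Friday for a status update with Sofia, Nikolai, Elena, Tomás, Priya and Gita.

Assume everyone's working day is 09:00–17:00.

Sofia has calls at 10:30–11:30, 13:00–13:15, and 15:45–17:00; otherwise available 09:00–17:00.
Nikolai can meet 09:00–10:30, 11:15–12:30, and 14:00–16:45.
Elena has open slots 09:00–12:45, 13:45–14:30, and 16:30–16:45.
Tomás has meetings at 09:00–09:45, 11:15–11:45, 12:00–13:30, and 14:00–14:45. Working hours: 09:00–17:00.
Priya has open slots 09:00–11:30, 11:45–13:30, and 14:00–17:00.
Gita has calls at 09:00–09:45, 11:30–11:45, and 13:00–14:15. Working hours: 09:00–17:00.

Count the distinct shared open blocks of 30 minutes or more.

Sofia free within 09:00–17:00: 09:00–10:30, 11:30–13:00, 13:15–15:45.
Tomás free within 09:00–17:00: 09:45–11:15, 11:45–12:00, 13:30–14:00, 14:45–17:00.
Gita free within 09:00–17:00: 09:45–11:30, 11:45–13:00, 14:15–17:00.
Sofia ∩ Nikolai: 09:00–10:30, 11:30–12:30, 14:00–15:45.
Sofia ∩ Nikolai ∩ Elena: 09:00–10:30, 11:30–12:30, 14:00–14:30.
Sofia ∩ Nikolai ∩ Elena ∩ Tomás: 09:45–10:30, 11:45–12:00.
Sofia ∩ Nikolai ∩ Elena ∩ Tomás ∩ Priya: 09:45–10:30, 11:45–12:00.
Sofia ∩ Nikolai ∩ Elena ∩ Tomás ∩ Priya ∩ Gita: 09:45–10:30, 11:45–12:00.
Windows ≥ 30 min: 09:45–10:30.
That's 1 window.

1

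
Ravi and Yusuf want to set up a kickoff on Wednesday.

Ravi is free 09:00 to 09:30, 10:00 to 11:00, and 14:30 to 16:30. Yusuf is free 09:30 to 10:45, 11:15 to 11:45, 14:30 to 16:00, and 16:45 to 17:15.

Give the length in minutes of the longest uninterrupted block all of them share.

90 minutes

Ravi ∩ Yusuf: 10:00–10:45, 14:30–16:00.
Common window lengths: 45, 90 min; longest is 90.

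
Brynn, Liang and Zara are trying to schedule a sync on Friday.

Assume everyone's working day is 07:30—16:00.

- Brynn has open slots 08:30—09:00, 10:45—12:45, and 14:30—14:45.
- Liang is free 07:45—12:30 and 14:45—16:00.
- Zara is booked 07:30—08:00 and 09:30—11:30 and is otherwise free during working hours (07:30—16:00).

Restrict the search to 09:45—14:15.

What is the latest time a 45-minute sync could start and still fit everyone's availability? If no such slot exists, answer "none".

Zara free within 07:30–16:00: 08:00–09:30, 11:30–16:00.
Brynn ∩ Liang: 08:30–09:00, 10:45–12:30.
Brynn ∩ Liang ∩ Zara: 08:30–09:00, 11:30–12:30.
Restricted to 09:45–14:15: 11:30–12:30.
Windows ≥ 45 min: 11:30–12:30.
Latest start in the last window 11:30–12:30 is 12:30 − 45 min = 11:45.

11:45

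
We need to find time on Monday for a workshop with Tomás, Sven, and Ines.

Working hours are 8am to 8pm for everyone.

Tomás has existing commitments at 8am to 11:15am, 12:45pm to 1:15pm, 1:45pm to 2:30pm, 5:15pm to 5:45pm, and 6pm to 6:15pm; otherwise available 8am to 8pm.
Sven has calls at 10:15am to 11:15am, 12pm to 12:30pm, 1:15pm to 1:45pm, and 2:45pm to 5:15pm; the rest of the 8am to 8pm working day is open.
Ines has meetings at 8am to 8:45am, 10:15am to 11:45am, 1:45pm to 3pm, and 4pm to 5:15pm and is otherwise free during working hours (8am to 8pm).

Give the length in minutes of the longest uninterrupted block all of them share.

Tomás free within 08:00–20:00: 11:15–12:45, 13:15–13:45, 14:30–17:15, 17:45–18:00, 18:15–20:00.
Sven free within 08:00–20:00: 08:00–10:15, 11:15–12:00, 12:30–13:15, 13:45–14:45, 17:15–20:00.
Ines free within 08:00–20:00: 08:45–10:15, 11:45–13:45, 15:00–16:00, 17:15–20:00.
Tomás ∩ Sven: 11:15–12:00, 12:30–12:45, 14:30–14:45, 17:45–18:00, 18:15–20:00.
Tomás ∩ Sven ∩ Ines: 11:45–12:00, 12:30–12:45, 17:45–18:00, 18:15–20:00.
Common window lengths: 15, 15, 15, 105 min; longest is 105.

105 minutes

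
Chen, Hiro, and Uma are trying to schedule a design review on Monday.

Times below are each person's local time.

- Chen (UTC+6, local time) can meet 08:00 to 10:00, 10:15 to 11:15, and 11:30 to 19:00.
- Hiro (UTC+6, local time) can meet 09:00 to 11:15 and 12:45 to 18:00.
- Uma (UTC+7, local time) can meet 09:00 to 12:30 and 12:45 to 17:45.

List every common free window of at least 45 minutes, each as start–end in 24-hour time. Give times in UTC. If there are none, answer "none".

Chen → UTC: 02:00–04:00, 04:15–05:15, 05:30–13:00.
Hiro → UTC: 03:00–05:15, 06:45–12:00.
Uma → UTC: 02:00–05:30, 05:45–10:45.
Chen ∩ Hiro: 03:00–04:00, 04:15–05:15, 06:45–12:00.
Chen ∩ Hiro ∩ Uma: 03:00–04:00, 04:15–05:15, 06:45–10:45.
Windows ≥ 45 min: 03:00–04:00, 04:15–05:15, 06:45–10:45.

03:00–04:00, 04:15–05:15, 06:45–10:45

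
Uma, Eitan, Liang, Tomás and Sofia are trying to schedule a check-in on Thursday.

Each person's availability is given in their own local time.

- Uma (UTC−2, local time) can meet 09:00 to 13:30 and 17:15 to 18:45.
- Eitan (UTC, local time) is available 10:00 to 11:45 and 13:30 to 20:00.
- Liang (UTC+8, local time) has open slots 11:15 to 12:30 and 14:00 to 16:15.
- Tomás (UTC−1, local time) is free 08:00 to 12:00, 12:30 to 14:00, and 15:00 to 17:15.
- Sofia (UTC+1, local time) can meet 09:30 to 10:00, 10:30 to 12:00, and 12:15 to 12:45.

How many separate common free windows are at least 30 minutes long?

0

Uma → UTC: 11:00–15:30, 19:15–20:45.
Eitan → UTC: 10:00–11:45, 13:30–20:00.
Liang → UTC: 03:15–04:30, 06:00–08:15.
Tomás → UTC: 09:00–13:00, 13:30–15:00, 16:00–18:15.
Sofia → UTC: 08:30–09:00, 09:30–11:00, 11:15–11:45.
Uma ∩ Eitan: 11:00–11:45, 13:30–15:30, 19:15–20:00.
Uma ∩ Eitan ∩ Liang: (none).
Uma ∩ Eitan ∩ Liang ∩ Tomás: (none).
Uma ∩ Eitan ∩ Liang ∩ Tomás ∩ Sofia: (none).
Windows ≥ 30 min: (none).
That's 0 windows.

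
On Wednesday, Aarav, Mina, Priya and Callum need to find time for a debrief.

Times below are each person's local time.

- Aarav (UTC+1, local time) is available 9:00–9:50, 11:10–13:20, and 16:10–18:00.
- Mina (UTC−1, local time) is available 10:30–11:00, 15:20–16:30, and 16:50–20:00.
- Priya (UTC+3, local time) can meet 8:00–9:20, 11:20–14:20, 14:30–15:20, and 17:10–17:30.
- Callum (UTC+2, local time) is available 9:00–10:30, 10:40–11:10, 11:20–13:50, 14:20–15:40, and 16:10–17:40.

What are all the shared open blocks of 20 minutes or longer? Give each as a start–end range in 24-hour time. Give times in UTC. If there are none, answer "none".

Aarav → UTC: 08:00–08:50, 10:10–12:20, 15:10–17:00.
Mina → UTC: 11:30–12:00, 16:20–17:30, 17:50–21:00.
Priya → UTC: 05:00–06:20, 08:20–11:20, 11:30–12:20, 14:10–14:30.
Callum → UTC: 07:00–08:30, 08:40–09:10, 09:20–11:50, 12:20–13:40, 14:10–15:40.
Aarav ∩ Mina: 11:30–12:00, 16:20–17:00.
Aarav ∩ Mina ∩ Priya: 11:30–12:00.
Aarav ∩ Mina ∩ Priya ∩ Callum: 11:30–11:50.
Windows ≥ 20 min: 11:30–11:50.

11:30–11:50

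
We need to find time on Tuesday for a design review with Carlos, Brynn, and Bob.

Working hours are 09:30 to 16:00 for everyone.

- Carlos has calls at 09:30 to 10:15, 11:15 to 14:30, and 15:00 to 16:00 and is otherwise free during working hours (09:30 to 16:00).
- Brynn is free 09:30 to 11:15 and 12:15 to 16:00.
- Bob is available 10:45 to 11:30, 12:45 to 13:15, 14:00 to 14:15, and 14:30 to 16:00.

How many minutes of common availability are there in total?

60 minutes

Carlos free within 09:30–16:00: 10:15–11:15, 14:30–15:00.
Carlos ∩ Brynn: 10:15–11:15, 14:30–15:00.
Carlos ∩ Brynn ∩ Bob: 10:45–11:15, 14:30–15:00.
Total common minutes: 30 + 30 = 60.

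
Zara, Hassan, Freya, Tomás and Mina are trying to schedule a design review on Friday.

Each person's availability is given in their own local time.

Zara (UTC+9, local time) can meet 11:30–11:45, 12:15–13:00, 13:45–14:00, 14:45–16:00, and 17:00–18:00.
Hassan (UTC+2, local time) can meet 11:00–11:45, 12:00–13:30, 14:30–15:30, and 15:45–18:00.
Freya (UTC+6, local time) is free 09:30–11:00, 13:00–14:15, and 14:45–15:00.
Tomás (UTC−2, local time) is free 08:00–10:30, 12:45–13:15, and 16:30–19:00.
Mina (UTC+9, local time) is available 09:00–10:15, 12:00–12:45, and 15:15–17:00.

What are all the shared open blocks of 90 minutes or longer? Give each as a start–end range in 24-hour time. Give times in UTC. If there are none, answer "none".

Zara → UTC: 02:30–02:45, 03:15–04:00, 04:45–05:00, 05:45–07:00, 08:00–09:00.
Hassan → UTC: 09:00–09:45, 10:00–11:30, 12:30–13:30, 13:45–16:00.
Freya → UTC: 03:30–05:00, 07:00–08:15, 08:45–09:00.
Tomás → UTC: 10:00–12:30, 14:45–15:15, 18:30–21:00.
Mina → UTC: 00:00–01:15, 03:00–03:45, 06:15–08:00.
Zara ∩ Hassan: (none).
Zara ∩ Hassan ∩ Freya: (none).
Zara ∩ Hassan ∩ Freya ∩ Tomás: (none).
Zara ∩ Hassan ∩ Freya ∩ Tomás ∩ Mina: (none).
Windows ≥ 90 min: (none).

none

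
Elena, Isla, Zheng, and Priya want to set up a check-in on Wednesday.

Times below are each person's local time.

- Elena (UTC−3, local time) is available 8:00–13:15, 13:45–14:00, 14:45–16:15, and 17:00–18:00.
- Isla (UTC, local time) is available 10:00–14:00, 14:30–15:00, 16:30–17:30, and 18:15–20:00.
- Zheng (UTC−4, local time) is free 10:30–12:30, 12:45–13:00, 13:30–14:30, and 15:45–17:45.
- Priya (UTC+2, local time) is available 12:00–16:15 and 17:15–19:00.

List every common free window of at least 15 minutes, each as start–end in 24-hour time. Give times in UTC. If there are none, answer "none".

Elena → UTC: 11:00–16:15, 16:45–17:00, 17:45–19:15, 20:00–21:00.
Isla → UTC: 10:00–14:00, 14:30–15:00, 16:30–17:30, 18:15–20:00.
Zheng → UTC: 14:30–16:30, 16:45–17:00, 17:30–18:30, 19:45–21:45.
Priya → UTC: 10:00–14:15, 15:15–17:00.
Elena ∩ Isla: 11:00–14:00, 14:30–15:00, 16:45–17:00, 18:15–19:15.
Elena ∩ Isla ∩ Zheng: 14:30–15:00, 16:45–17:00, 18:15–18:30.
Elena ∩ Isla ∩ Zheng ∩ Priya: 16:45–17:00.
Windows ≥ 15 min: 16:45–17:00.

16:45–17:00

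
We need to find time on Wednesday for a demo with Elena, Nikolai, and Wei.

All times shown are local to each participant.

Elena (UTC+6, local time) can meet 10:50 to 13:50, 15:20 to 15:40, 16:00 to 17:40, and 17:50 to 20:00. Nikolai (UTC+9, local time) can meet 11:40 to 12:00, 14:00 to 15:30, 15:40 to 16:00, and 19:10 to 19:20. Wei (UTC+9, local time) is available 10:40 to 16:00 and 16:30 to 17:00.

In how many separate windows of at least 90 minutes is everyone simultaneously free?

Elena → UTC: 04:50–07:50, 09:20–09:40, 10:00–11:40, 11:50–14:00.
Nikolai → UTC: 02:40–03:00, 05:00–06:30, 06:40–07:00, 10:10–10:20.
Wei → UTC: 01:40–07:00, 07:30–08:00.
Elena ∩ Nikolai: 05:00–06:30, 06:40–07:00, 10:10–10:20.
Elena ∩ Nikolai ∩ Wei: 05:00–06:30, 06:40–07:00.
Windows ≥ 90 min: 05:00–06:30.
That's 1 window.

1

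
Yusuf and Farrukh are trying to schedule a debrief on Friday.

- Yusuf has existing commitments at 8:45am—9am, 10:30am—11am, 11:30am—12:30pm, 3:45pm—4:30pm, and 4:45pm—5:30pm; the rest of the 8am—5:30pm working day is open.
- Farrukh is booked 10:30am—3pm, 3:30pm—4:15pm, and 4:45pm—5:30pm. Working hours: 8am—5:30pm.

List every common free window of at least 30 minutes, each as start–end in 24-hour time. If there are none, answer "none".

08:00–08:45, 09:00–10:30, 15:00–15:30

Yusuf free within 08:00–17:30: 08:00–08:45, 09:00–10:30, 11:00–11:30, 12:30–15:45, 16:30–16:45.
Farrukh free within 08:00–17:30: 08:00–10:30, 15:00–15:30, 16:15–16:45.
Yusuf ∩ Farrukh: 08:00–08:45, 09:00–10:30, 15:00–15:30, 16:30–16:45.
Windows ≥ 30 min: 08:00–08:45, 09:00–10:30, 15:00–15:30.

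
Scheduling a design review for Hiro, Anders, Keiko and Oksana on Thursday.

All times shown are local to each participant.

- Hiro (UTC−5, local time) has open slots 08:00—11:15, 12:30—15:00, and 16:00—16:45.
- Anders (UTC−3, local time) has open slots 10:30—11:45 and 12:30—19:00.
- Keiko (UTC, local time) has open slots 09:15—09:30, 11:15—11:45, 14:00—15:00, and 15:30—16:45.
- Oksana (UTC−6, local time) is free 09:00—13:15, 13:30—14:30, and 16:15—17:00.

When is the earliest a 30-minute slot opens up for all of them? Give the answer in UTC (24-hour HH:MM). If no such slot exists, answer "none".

15:30

Hiro → UTC: 13:00–16:15, 17:30–20:00, 21:00–21:45.
Anders → UTC: 13:30–14:45, 15:30–22:00.
Keiko → UTC: 09:15–09:30, 11:15–11:45, 14:00–15:00, 15:30–16:45.
Oksana → UTC: 15:00–19:15, 19:30–20:30, 22:15–23:00.
Hiro ∩ Anders: 13:30–14:45, 15:30–16:15, 17:30–20:00, 21:00–21:45.
Hiro ∩ Anders ∩ Keiko: 14:00–14:45, 15:30–16:15.
Hiro ∩ Anders ∩ Keiko ∩ Oksana: 15:30–16:15.
Windows ≥ 30 min: 15:30–16:15.
Earliest such window starts at 15:30.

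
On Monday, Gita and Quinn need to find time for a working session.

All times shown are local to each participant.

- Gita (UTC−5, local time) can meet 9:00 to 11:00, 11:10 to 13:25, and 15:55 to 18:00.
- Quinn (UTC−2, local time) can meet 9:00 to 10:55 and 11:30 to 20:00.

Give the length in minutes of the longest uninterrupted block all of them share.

Gita → UTC: 14:00–16:00, 16:10–18:25, 20:55–23:00.
Quinn → UTC: 11:00–12:55, 13:30–22:00.
Gita ∩ Quinn: 14:00–16:00, 16:10–18:25, 20:55–22:00.
Common window lengths: 120, 135, 65 min; longest is 135.

135 minutes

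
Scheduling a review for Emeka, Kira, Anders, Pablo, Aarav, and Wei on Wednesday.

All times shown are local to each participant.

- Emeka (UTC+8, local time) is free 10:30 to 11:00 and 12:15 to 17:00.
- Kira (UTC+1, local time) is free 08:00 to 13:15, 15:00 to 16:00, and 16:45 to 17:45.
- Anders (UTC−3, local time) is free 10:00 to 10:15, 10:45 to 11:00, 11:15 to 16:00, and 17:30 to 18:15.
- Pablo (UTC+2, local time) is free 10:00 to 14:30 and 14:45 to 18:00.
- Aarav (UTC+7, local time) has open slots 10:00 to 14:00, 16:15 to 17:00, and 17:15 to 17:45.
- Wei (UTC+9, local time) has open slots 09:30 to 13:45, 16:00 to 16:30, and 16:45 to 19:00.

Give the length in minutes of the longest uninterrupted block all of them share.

0 minutes

Emeka → UTC: 02:30–03:00, 04:15–09:00.
Kira → UTC: 07:00–12:15, 14:00–15:00, 15:45–16:45.
Anders → UTC: 13:00–13:15, 13:45–14:00, 14:15–19:00, 20:30–21:15.
Pablo → UTC: 08:00–12:30, 12:45–16:00.
Aarav → UTC: 03:00–07:00, 09:15–10:00, 10:15–10:45.
Wei → UTC: 00:30–04:45, 07:00–07:30, 07:45–10:00.
Emeka ∩ Kira: 07:00–09:00.
Emeka ∩ Kira ∩ Anders: (none).
Emeka ∩ Kira ∩ Anders ∩ Pablo: (none).
Emeka ∩ Kira ∩ Anders ∩ Pablo ∩ Aarav: (none).
Emeka ∩ Kira ∩ Anders ∩ Pablo ∩ Aarav ∩ Wei: (none).
No common window.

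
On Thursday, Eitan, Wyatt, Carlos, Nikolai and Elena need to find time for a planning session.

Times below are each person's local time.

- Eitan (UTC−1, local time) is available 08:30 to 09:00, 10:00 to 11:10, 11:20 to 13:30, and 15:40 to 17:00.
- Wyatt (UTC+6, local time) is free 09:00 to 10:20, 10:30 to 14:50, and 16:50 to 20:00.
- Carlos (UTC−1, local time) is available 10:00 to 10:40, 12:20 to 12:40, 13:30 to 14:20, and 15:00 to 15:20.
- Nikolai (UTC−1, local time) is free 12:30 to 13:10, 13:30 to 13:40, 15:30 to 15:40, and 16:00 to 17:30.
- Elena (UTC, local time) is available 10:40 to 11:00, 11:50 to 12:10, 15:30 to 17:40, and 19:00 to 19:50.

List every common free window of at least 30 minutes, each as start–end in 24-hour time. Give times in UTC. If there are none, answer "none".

none

Eitan → UTC: 09:30–10:00, 11:00–12:10, 12:20–14:30, 16:40–18:00.
Wyatt → UTC: 03:00–04:20, 04:30–08:50, 10:50–14:00.
Carlos → UTC: 11:00–11:40, 13:20–13:40, 14:30–15:20, 16:00–16:20.
Nikolai → UTC: 13:30–14:10, 14:30–14:40, 16:30–16:40, 17:00–18:30.
Elena → UTC: 10:40–11:00, 11:50–12:10, 15:30–17:40, 19:00–19:50.
Eitan ∩ Wyatt: 11:00–12:10, 12:20–14:00.
Eitan ∩ Wyatt ∩ Carlos: 11:00–11:40, 13:20–13:40.
Eitan ∩ Wyatt ∩ Carlos ∩ Nikolai: 13:30–13:40.
Eitan ∩ Wyatt ∩ Carlos ∩ Nikolai ∩ Elena: (none).
Windows ≥ 30 min: (none).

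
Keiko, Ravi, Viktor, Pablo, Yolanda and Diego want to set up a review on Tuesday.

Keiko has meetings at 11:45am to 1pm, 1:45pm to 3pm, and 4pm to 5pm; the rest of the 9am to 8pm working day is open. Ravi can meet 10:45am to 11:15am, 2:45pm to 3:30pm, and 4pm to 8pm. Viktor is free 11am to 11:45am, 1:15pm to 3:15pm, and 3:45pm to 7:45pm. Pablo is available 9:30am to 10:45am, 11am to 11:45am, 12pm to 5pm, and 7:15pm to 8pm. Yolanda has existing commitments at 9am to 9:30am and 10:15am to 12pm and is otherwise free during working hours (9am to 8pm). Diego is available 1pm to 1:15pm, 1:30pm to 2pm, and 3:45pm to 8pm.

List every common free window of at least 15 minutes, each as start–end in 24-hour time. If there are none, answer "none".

Keiko free within 09:00–20:00: 09:00–11:45, 13:00–13:45, 15:00–16:00, 17:00–20:00.
Yolanda free within 09:00–20:00: 09:30–10:15, 12:00–20:00.
Keiko ∩ Ravi: 10:45–11:15, 15:00–15:30, 17:00–20:00.
Keiko ∩ Ravi ∩ Viktor: 11:00–11:15, 15:00–15:15, 17:00–19:45.
Keiko ∩ Ravi ∩ Viktor ∩ Pablo: 11:00–11:15, 15:00–15:15, 19:15–19:45.
Keiko ∩ Ravi ∩ Viktor ∩ Pablo ∩ Yolanda: 15:00–15:15, 19:15–19:45.
Keiko ∩ Ravi ∩ Viktor ∩ Pablo ∩ Yolanda ∩ Diego: 19:15–19:45.
Windows ≥ 15 min: 19:15–19:45.

19:15–19:45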